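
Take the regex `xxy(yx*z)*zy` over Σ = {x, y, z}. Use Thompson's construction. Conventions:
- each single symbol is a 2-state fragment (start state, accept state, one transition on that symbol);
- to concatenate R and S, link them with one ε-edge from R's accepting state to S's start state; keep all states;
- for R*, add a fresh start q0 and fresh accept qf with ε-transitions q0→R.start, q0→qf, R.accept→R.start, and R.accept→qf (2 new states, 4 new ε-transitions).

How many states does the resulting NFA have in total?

Bottom-up over the parse tree:
Each of the 8 symbol leaves contributes a 2-state fragment.
  x* : 4 states
  yx*z : 8 states
  (yx*z)* : 10 states
  xxy(yx*z)*zy : 20 states

20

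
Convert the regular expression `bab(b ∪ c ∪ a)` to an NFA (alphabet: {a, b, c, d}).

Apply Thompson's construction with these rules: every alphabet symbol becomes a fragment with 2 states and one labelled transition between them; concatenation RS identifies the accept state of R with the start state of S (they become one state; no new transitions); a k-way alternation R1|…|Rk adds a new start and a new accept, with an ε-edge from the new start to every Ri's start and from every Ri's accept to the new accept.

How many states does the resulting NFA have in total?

11

Building bottom-up:
Each of the 6 symbol leaves contributes a 2-state fragment.
  b ∪ c ∪ a = 8 states
  bab(b ∪ c ∪ a) = 11 states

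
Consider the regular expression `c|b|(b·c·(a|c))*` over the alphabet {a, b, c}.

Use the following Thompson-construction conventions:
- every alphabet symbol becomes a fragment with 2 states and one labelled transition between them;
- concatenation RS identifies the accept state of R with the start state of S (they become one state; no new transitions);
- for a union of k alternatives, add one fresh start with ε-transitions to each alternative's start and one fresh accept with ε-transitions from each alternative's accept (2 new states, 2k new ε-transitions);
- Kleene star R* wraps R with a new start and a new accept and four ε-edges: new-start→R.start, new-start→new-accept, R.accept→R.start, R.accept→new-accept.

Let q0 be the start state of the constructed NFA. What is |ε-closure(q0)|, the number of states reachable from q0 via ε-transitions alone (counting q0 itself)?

Compute the ε-closure size of each fragment's start state recursively; a symbol fragment's start has no outgoing ε-edge, so its closure is just itself (size 1).
  a|c — C = 1 + 1 + 1 = 3 (the new accept is not ε-reachable since no branch accepts ε)
  b·c·(a|c) — C equals the left operand's closure size = 1 (its accept is not ε-reachable, so the closure stops there)
  (b·c·(a|c))* — C = 1 (new start) + 1 (body) + 1 (new accept) = 3
  c|b|(b·c·(a|c))* — C = 1 (new start) + (1 + 1 + 3) + 1 (new accept, since some branch ε-reaches its own accept) = 7

7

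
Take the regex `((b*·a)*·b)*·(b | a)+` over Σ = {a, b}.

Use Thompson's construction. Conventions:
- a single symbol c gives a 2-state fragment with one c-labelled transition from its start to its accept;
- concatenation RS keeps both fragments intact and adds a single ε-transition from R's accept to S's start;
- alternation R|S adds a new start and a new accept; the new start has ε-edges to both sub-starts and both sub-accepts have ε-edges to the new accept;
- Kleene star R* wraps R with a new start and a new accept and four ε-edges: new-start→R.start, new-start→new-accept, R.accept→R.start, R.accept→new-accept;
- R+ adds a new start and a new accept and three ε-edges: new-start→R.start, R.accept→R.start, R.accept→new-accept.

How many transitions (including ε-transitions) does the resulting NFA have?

Building bottom-up:
Each of the 5 symbol leaves contributes 1 transition (1 symbol, 0 ε).
  b* — 5 transitions (1 symbol, 4 ε)
  b*·a — 7 transitions (2 symbol, 5 ε)
  (b*·a)* — 11 transitions (2 symbol, 9 ε)
  (b*·a)*·b — 13 transitions (3 symbol, 10 ε)
  ((b*·a)*·b)* — 17 transitions (3 symbol, 14 ε)
  b | a — 6 transitions (2 symbol, 4 ε)
  (b | a)+ — 9 transitions (2 symbol, 7 ε)
  ((b*·a)*·b)*·(b | a)+ — 27 transitions (5 symbol, 22 ε)

27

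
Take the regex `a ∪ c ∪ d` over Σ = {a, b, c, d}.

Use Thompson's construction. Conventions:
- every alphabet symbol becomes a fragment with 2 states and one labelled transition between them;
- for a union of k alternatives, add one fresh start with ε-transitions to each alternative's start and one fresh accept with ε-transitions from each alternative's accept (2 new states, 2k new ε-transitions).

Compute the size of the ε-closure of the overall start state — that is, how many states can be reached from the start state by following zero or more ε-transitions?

4

Compute the ε-closure size of each fragment's start state recursively; a symbol fragment's start has no outgoing ε-edge, so its closure is just itself (size 1).
  a ∪ c ∪ d : new start ε-reaches every alternative's start; none of them accept ε, so the new accept is not reached: |ε-closure| = 1 + 1 + 1 + 1 = 4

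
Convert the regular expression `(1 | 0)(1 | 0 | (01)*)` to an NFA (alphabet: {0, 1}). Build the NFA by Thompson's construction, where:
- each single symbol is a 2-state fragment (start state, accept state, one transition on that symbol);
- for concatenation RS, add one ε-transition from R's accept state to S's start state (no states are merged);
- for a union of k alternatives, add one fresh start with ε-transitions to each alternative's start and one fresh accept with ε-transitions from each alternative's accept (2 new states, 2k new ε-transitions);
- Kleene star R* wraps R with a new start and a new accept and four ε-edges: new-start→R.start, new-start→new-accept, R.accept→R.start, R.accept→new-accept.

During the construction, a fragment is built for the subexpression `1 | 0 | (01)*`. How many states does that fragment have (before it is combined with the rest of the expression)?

12

Fragment for `1 | 0 | (01)*`:
Each of the 4 symbol leaves contributes a 2-state fragment.
  01 — 4 states
  (01)* — 6 states
  1 | 0 | (01)* — 12 states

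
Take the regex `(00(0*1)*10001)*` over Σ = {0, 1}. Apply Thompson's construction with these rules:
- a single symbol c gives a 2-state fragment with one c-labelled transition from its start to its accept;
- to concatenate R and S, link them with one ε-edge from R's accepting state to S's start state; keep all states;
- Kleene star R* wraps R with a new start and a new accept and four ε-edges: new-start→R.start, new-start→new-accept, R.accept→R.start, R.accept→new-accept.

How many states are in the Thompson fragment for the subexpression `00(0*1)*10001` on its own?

22

Fragment for `00(0*1)*10001`:
Each of the 9 symbol leaves contributes a 2-state fragment.
  0* — 4 states
  0*1 — 6 states
  (0*1)* — 8 states
  00(0*1)*10001 — 22 states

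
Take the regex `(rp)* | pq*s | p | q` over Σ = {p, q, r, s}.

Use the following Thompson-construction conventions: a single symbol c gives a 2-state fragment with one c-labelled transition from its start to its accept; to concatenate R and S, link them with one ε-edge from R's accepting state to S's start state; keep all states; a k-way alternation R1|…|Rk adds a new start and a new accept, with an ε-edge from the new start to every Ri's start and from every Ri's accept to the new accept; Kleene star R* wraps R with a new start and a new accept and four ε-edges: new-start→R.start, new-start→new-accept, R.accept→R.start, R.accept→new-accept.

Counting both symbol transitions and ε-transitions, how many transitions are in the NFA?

Bottom-up over the parse tree:
Each of the 7 symbol leaves contributes 1 transition (1 symbol, 0 ε).
  rp — 3 transitions (2 symbol, 1 ε)
  (rp)* — 7 transitions (2 symbol, 5 ε)
  q* — 5 transitions (1 symbol, 4 ε)
  pq*s — 9 transitions (3 symbol, 6 ε)
  (rp)* | pq*s | p | q — 26 transitions (7 symbol, 19 ε)

26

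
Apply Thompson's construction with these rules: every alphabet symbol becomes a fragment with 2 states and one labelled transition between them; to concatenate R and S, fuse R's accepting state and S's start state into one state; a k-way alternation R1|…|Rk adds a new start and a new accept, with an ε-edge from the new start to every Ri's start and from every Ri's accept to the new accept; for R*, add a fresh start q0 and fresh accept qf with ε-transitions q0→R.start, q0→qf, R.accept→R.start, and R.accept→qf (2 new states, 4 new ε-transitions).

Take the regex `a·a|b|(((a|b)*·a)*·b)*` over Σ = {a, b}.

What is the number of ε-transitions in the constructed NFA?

22

Recursing over subexpressions:
Each of the 7 symbol leaves contributes 0 ε-transitions.
  a·a = 0 ε-transitions
  a|b = 4 ε-transitions
  (a|b)* = 8 ε-transitions
  (a|b)*·a = 8 ε-transitions
  ((a|b)*·a)* = 12 ε-transitions
  ((a|b)*·a)*·b = 12 ε-transitions
  (((a|b)*·a)*·b)* = 16 ε-transitions
  a·a|b|(((a|b)*·a)*·b)* = 22 ε-transitions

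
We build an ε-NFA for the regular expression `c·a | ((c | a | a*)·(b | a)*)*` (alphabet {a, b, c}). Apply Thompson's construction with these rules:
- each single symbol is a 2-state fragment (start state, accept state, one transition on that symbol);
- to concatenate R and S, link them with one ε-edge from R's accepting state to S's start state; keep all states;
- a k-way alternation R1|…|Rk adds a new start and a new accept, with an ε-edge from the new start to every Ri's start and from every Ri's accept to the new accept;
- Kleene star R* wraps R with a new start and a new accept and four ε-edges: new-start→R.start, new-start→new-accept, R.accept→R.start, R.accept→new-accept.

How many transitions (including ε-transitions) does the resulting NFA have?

Recursing over subexpressions:
Each of the 7 symbol leaves contributes 1 transition (1 symbol, 0 ε).
  c·a → 3 transitions (2 symbol, 1 ε)
  a* → 5 transitions (1 symbol, 4 ε)
  c | a | a* → 13 transitions (3 symbol, 10 ε)
  b | a → 6 transitions (2 symbol, 4 ε)
  (b | a)* → 10 transitions (2 symbol, 8 ε)
  (c | a | a*)·(b | a)* → 24 transitions (5 symbol, 19 ε)
  ((c | a | a*)·(b | a)*)* → 28 transitions (5 symbol, 23 ε)
  c·a | ((c | a | a*)·(b | a)*)* → 35 transitions (7 symbol, 28 ε)

35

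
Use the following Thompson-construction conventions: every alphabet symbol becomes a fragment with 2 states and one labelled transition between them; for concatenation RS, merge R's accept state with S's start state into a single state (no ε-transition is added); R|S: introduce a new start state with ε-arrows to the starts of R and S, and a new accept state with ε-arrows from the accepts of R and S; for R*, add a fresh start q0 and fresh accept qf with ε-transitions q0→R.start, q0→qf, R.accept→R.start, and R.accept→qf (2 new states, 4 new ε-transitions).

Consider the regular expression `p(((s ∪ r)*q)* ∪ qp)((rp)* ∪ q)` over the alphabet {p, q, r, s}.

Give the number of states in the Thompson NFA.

25

Recursing over subexpressions:
Each of the 9 symbol leaves contributes a 2-state fragment.
  s ∪ r = 6 states
  (s ∪ r)* = 8 states
  (s ∪ r)*q = 9 states
  ((s ∪ r)*q)* = 11 states
  qp = 3 states
  ((s ∪ r)*q)* ∪ qp = 16 states
  rp = 3 states
  (rp)* = 5 states
  (rp)* ∪ q = 9 states
  p(((s ∪ r)*q)* ∪ qp)((rp)* ∪ q) = 25 states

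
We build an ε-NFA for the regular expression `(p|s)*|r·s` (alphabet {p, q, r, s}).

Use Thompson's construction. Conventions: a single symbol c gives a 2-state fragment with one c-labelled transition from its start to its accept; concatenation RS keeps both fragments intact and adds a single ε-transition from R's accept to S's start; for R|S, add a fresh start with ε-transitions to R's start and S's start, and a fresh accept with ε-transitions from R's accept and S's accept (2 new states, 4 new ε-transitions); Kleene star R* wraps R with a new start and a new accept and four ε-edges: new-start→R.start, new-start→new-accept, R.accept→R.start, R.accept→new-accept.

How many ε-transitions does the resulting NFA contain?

13

Recursing over subexpressions:
Each of the 4 symbol leaves contributes 0 ε-transitions.
  p|s : 4 ε-transitions
  (p|s)* : 8 ε-transitions
  r·s : 1 ε-transition
  (p|s)*|r·s : 13 ε-transitions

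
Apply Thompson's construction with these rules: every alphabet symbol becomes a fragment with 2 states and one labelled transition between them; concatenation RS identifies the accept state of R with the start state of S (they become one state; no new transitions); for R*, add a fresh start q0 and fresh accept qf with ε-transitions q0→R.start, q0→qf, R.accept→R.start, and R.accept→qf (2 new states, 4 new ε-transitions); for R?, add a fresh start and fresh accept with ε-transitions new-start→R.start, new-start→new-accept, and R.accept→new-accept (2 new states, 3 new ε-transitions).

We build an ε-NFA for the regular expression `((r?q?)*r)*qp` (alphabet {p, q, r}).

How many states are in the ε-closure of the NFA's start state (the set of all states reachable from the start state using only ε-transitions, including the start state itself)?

9

Let C(F) = |ε-closure(F.start)| within fragment F, and note whether F accepts ε. Symbol fragments have C = 1 and do not accept ε. Then:
  r? : new start has ε-edges to the inner start and to the new accept, so |closure| = 2 + 1 = 3
  q? : new start has ε-edges to the inner start and to the new accept, so |closure| = 2 + 1 = 3
  r?q? : |closure| = 3 + (3−1) = 5 (closure spills across the concat boundary because the left factor accepts ε)
  (r?q?)* : |closure| = 1 (new start) + 5 (body) + 1 (new accept) = 7
  (r?q?)*r : |closure| = 7 + (1−1) = 7 (closure spills across the concat boundary because the left factor accepts ε)
  ((r?q?)*r)* : new start has ε-edges to the inner start and to the new accept, so |closure| = 2 + 7 = 9
  ((r?q?)*r)*qp : the left operand accepts ε, so the closure extends into the next operand (the shared merged state is already counted); |closure| = 9 + (1−1) = 9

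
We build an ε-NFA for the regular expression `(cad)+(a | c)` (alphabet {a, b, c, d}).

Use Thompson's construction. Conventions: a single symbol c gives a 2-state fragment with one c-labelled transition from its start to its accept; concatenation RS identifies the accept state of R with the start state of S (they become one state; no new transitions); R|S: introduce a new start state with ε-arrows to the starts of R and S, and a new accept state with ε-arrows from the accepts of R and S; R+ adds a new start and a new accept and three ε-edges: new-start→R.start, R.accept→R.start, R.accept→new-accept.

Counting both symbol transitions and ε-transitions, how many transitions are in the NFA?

Building bottom-up:
Each of the 5 symbol leaves contributes 1 transition (1 symbol, 0 ε).
  cad = 3 transitions (3 symbol, 0 ε)
  (cad)+ = 6 transitions (3 symbol, 3 ε)
  a | c = 6 transitions (2 symbol, 4 ε)
  (cad)+(a | c) = 12 transitions (5 symbol, 7 ε)

12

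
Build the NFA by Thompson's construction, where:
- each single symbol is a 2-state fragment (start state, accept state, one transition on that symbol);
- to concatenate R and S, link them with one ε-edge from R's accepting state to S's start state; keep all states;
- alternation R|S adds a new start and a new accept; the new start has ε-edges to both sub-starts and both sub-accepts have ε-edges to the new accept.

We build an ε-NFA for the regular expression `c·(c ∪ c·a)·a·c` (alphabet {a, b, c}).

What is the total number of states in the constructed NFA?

14

Per subexpression:
Each of the 6 symbol leaves contributes a 2-state fragment.
  c·a : 4 states
  c ∪ c·a : 8 states
  c·(c ∪ c·a)·a·c : 14 states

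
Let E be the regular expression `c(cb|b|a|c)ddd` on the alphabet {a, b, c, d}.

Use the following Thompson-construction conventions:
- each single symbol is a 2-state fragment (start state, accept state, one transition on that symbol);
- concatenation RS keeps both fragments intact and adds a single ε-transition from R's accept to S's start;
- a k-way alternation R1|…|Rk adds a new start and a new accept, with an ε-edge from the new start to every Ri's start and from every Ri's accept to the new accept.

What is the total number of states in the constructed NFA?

20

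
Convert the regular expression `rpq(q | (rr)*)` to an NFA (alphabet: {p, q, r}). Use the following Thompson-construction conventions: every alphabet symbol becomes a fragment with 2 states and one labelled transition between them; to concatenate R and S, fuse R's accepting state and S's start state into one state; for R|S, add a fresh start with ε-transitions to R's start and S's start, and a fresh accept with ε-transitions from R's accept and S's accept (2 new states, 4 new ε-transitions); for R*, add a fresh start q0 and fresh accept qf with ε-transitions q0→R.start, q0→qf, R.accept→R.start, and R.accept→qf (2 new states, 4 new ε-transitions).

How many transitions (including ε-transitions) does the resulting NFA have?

Recursing over subexpressions:
Each of the 6 symbol leaves contributes 1 transition (1 symbol, 0 ε).
  rr : 2 transitions (2 symbol, 0 ε)
  (rr)* : 6 transitions (2 symbol, 4 ε)
  q | (rr)* : 11 transitions (3 symbol, 8 ε)
  rpq(q | (rr)*) : 14 transitions (6 symbol, 8 ε)

14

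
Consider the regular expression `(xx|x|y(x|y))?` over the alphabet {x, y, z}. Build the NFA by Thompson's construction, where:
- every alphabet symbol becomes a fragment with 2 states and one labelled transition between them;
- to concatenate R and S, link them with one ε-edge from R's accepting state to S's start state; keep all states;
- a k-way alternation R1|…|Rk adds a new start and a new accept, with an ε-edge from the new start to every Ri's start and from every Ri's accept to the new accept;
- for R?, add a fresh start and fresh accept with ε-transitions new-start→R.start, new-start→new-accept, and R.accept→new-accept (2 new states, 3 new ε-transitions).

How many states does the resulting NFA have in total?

18

Per subexpression:
Each of the 6 symbol leaves contributes a 2-state fragment.
  xx = 4 states
  x|y = 6 states
  y(x|y) = 8 states
  xx|x|y(x|y) = 16 states
  (xx|x|y(x|y))? = 18 states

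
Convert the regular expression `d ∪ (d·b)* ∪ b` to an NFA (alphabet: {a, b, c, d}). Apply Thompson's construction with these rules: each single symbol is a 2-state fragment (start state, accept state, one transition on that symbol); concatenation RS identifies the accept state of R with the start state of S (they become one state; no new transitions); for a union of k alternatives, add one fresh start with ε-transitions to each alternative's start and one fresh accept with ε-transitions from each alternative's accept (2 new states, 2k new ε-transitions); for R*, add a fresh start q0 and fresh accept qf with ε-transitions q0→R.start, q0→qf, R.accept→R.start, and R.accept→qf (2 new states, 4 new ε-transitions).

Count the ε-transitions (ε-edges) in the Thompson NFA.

Recursing over subexpressions:
Each of the 4 symbol leaves contributes 0 ε-transitions.
  d·b → 0 ε-transitions
  (d·b)* → 4 ε-transitions
  d ∪ (d·b)* ∪ b → 10 ε-transitions

10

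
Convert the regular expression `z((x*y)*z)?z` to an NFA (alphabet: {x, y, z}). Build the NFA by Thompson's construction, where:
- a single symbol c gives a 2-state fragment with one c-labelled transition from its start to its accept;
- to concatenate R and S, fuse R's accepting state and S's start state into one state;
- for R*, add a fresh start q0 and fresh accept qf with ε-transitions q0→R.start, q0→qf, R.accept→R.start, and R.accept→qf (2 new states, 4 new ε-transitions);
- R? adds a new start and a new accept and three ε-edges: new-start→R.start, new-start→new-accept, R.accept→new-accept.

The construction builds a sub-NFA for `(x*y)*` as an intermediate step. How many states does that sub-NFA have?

7

Fragment for `(x*y)*`:
Each of the 2 symbol leaves contributes a 2-state fragment.
  x* : 4 states
  x*y : 5 states
  (x*y)* : 7 states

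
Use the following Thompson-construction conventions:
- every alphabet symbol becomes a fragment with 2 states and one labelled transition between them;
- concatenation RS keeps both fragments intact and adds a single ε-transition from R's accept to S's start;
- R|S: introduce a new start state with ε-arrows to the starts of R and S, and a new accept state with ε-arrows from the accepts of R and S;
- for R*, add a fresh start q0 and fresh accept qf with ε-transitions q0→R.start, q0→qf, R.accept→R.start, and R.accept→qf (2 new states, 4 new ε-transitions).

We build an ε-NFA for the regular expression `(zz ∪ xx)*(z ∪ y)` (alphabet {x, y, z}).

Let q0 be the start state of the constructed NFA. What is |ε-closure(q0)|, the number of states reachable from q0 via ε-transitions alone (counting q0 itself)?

Let C(F) = |ε-closure(F.start)| within fragment F, and note whether F accepts ε. Symbol fragments have C = 1 and do not accept ε. Then:
  zz — |ε-closure| equals the left operand's closure size = 1 (its accept is not ε-reachable, so the closure stops there)
  xx — same as the first factor's closure: |ε-closure| = 1
  zz ∪ xx — |ε-closure| = 1 + 1 + 1 = 3 (the new accept is not ε-reachable since no branch accepts ε)
  (zz ∪ xx)* — the star's fresh start ε-reaches both the body's start and the fresh accept: |ε-closure| = 2 + 3 = 5
  z ∪ y — new start ε-reaches every alternative's start; none of them accept ε, so the new accept is not reached: |ε-closure| = 1 + 1 + 1 = 3
  (zz ∪ xx)*(z ∪ y) — |ε-closure| = 5 + 3 = 8 (closure spills across the concat boundary because the left factor accepts ε)

8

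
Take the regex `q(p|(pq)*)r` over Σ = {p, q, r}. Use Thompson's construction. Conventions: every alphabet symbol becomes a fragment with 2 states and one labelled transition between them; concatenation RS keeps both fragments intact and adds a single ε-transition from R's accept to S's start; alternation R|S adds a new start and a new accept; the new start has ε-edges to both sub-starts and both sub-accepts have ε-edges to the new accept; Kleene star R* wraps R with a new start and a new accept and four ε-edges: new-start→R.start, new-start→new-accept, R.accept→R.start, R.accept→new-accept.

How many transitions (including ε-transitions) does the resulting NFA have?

Bottom-up over the parse tree:
Each of the 5 symbol leaves contributes 1 transition (1 symbol, 0 ε).
  pq : 3 transitions (2 symbol, 1 ε)
  (pq)* : 7 transitions (2 symbol, 5 ε)
  p|(pq)* : 12 transitions (3 symbol, 9 ε)
  q(p|(pq)*)r : 16 transitions (5 symbol, 11 ε)

16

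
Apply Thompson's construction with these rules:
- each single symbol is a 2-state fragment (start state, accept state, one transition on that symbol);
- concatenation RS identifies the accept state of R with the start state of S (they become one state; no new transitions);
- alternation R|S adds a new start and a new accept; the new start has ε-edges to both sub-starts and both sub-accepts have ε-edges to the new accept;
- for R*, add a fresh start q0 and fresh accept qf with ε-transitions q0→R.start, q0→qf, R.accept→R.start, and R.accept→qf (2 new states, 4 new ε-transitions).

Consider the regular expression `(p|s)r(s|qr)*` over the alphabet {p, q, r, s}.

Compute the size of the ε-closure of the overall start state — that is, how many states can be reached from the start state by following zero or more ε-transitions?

Let C(F) = |ε-closure(F.start)| within fragment F, and note whether F accepts ε. Symbol fragments have C = 1 and do not accept ε. Then:
  p|s → new start ε-reaches every alternative's start; none of them accept ε, so the new accept is not reached: |ε-closure| = 1 + 1 + 1 = 3
  qr → |ε-closure| equals the left operand's closure size = 1 (its accept is not ε-reachable, so the closure stops there)
  s|qr → new start ε-reaches every alternative's start; none of them accept ε, so the new accept is not reached: |ε-closure| = 1 + 1 + 1 = 3
  (s|qr)* → new start has ε-edges to the inner start and to the new accept, so |ε-closure| = 2 + 3 = 5
  (p|s)r(s|qr)* → same as the first factor's closure: |ε-closure| = 3

3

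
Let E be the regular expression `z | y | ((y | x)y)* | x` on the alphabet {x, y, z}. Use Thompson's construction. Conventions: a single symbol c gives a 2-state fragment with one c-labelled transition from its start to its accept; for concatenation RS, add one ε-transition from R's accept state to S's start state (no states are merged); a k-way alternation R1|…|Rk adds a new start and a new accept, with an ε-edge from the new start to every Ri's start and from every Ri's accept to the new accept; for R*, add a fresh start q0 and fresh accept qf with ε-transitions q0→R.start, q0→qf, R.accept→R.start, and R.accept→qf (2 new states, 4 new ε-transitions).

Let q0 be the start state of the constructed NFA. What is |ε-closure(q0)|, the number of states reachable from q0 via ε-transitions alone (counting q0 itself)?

Compute the ε-closure size of each fragment's start state recursively; a symbol fragment's start has no outgoing ε-edge, so its closure is just itself (size 1).
  y | x — new start ε-reaches every alternative's start; none of them accept ε, so the new accept is not reached: |ε-closure| = 1 + 1 + 1 = 3
  (y | x)y — |ε-closure| equals the left operand's closure size = 3 (its accept is not ε-reachable, so the closure stops there)
  ((y | x)y)* — |ε-closure| = 1 (new start) + 3 (body) + 1 (new accept) = 5
  z | y | ((y | x)y)* | x — new start ε-reaches every alternative's start; at least one alternative accepts ε, so the union's new accept is reached too: |ε-closure| = 1 + 1 + 1 + 5 + 1 + 1 = 10

10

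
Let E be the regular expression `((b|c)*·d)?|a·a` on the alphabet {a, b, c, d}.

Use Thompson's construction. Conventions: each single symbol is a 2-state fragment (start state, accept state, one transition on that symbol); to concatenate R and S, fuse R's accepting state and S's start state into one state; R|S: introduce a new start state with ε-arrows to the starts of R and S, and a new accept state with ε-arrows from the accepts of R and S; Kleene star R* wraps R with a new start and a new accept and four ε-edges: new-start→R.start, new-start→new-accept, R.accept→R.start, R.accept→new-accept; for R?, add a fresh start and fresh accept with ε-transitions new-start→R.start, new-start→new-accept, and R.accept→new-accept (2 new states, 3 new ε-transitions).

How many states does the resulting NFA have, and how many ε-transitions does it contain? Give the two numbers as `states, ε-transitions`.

By structural recursion:
Each of the 5 symbol leaves contributes 2 states and 0 ε-transitions.
  b|c — 6 states, 4 ε-transitions
  (b|c)* — 8 states, 8 ε-transitions
  (b|c)*·d — 9 states, 8 ε-transitions
  ((b|c)*·d)? — 11 states, 11 ε-transitions
  a·a — 3 states, 0 ε-transitions
  ((b|c)*·d)?|a·a — 16 states, 15 ε-transitions

16, 15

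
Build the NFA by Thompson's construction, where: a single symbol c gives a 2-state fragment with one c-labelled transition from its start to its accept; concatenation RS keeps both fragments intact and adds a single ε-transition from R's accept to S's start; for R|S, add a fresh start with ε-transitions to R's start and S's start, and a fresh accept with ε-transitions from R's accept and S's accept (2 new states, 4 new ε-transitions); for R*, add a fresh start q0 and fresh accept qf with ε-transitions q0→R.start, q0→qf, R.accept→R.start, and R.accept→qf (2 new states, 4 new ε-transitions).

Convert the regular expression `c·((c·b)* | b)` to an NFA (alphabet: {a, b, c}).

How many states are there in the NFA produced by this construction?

12

Bottom-up over the parse tree:
Each of the 4 symbol leaves contributes a 2-state fragment.
  c·b : 4 states
  (c·b)* : 6 states
  (c·b)* | b : 10 states
  c·((c·b)* | b) : 12 states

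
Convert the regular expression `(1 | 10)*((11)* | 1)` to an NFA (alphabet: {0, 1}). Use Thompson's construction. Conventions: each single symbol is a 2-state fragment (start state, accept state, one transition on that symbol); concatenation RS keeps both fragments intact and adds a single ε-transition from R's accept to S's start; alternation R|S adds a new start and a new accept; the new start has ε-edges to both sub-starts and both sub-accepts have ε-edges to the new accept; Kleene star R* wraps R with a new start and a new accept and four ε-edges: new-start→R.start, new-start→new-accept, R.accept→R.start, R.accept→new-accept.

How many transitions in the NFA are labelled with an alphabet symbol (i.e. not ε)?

Bottom-up over the parse tree:
Each of the 6 symbol leaves contributes exactly 1 symbol transition.
  10 : 2 symbol transitions
  1 | 10 : 3 symbol transitions
  (1 | 10)* : 3 symbol transitions
  11 : 2 symbol transitions
  (11)* : 2 symbol transitions
  (11)* | 1 : 3 symbol transitions
  (1 | 10)*((11)* | 1) : 6 symbol transitions

6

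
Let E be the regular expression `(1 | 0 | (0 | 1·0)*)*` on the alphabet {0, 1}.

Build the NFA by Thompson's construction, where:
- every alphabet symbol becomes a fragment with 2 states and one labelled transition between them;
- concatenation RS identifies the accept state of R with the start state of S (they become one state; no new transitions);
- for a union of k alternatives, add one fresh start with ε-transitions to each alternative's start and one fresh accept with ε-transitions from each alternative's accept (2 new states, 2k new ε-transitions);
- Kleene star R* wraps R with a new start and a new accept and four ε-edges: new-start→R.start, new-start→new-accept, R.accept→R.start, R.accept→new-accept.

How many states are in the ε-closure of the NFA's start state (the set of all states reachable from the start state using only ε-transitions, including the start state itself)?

Compute the ε-closure size of each fragment's start state recursively; a symbol fragment's start has no outgoing ε-edge, so its closure is just itself (size 1).
  1·0 : |closure| equals the left operand's closure size = 1 (its accept is not ε-reachable, so the closure stops there)
  0 | 1·0 : new start ε-reaches every alternative's start; none of them accept ε, so the new accept is not reached: |closure| = 1 + 1 + 1 = 3
  (0 | 1·0)* : the star's fresh start ε-reaches both the body's start and the fresh accept: |closure| = 2 + 3 = 5
  1 | 0 | (0 | 1·0)* : |closure| = 1 (new start) + (1 + 1 + 5) + 1 (new accept, since some branch ε-reaches its own accept) = 9
  (1 | 0 | (0 | 1·0)*)* : new start has ε-edges to the inner start and to the new accept, so |closure| = 2 + 9 = 11

11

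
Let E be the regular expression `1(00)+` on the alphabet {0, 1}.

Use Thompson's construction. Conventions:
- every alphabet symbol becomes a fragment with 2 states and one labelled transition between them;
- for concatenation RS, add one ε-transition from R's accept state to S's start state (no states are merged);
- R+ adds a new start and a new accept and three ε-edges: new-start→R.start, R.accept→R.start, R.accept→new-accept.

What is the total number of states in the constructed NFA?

8

Building bottom-up:
Each of the 3 symbol leaves contributes a 2-state fragment.
  00 : 4 states
  (00)+ : 6 states
  1(00)+ : 8 states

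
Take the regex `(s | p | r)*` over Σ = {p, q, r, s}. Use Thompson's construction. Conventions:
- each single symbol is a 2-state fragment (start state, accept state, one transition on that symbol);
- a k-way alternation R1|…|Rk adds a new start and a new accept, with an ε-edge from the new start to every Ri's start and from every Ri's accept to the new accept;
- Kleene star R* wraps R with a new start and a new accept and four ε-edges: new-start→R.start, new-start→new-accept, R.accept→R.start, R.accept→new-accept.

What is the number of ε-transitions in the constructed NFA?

10

Per subexpression:
Each of the 3 symbol leaves contributes 0 ε-transitions.
  s | p | r — 6 ε-transitions
  (s | p | r)* — 10 ε-transitions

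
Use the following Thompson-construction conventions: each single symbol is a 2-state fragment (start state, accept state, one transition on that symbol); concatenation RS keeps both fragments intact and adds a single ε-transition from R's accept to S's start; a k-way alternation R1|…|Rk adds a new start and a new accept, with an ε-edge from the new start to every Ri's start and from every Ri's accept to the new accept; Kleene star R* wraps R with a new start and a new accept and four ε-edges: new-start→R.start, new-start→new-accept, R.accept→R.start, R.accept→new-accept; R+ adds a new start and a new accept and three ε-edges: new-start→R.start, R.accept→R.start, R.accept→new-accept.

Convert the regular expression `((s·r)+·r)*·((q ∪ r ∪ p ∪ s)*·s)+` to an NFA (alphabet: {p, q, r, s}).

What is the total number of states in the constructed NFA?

26

Per subexpression:
Each of the 8 symbol leaves contributes a 2-state fragment.
  s·r — 4 states
  (s·r)+ — 6 states
  (s·r)+·r — 8 states
  ((s·r)+·r)* — 10 states
  q ∪ r ∪ p ∪ s — 10 states
  (q ∪ r ∪ p ∪ s)* — 12 states
  (q ∪ r ∪ p ∪ s)*·s — 14 states
  ((q ∪ r ∪ p ∪ s)*·s)+ — 16 states
  ((s·r)+·r)*·((q ∪ r ∪ p ∪ s)*·s)+ — 26 states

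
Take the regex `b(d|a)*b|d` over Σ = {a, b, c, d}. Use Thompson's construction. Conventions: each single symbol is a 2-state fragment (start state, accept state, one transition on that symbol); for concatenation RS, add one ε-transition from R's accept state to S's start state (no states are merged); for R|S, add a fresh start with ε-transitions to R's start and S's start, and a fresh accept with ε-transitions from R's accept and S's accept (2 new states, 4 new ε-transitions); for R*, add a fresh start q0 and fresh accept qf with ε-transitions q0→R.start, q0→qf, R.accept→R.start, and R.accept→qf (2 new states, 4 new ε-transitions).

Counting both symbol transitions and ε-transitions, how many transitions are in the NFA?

19

Recursing over subexpressions:
Each of the 5 symbol leaves contributes 1 transition (1 symbol, 0 ε).
  d|a = 6 transitions (2 symbol, 4 ε)
  (d|a)* = 10 transitions (2 symbol, 8 ε)
  b(d|a)*b = 14 transitions (4 symbol, 10 ε)
  b(d|a)*b|d = 19 transitions (5 symbol, 14 ε)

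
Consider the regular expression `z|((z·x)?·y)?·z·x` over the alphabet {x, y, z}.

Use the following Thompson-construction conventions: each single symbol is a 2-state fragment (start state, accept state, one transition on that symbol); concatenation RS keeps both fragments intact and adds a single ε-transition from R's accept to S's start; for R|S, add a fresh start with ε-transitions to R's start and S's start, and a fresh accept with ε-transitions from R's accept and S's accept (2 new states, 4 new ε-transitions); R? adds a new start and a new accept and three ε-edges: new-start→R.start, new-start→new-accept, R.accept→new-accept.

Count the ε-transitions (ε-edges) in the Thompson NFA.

14

Per subexpression:
Each of the 6 symbol leaves contributes 0 ε-transitions.
  z·x — 1 ε-transition
  (z·x)? — 4 ε-transitions
  (z·x)?·y — 5 ε-transitions
  ((z·x)?·y)? — 8 ε-transitions
  ((z·x)?·y)?·z·x — 10 ε-transitions
  z|((z·x)?·y)?·z·x — 14 ε-transitions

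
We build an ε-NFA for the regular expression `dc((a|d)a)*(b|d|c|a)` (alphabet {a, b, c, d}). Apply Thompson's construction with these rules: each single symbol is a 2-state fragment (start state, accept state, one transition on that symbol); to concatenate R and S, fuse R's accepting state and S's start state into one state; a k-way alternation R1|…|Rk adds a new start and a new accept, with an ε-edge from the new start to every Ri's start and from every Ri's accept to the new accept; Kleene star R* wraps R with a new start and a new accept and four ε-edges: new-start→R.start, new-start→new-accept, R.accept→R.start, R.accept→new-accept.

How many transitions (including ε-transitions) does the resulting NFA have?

Bottom-up over the parse tree:
Each of the 9 symbol leaves contributes 1 transition (1 symbol, 0 ε).
  a|d — 6 transitions (2 symbol, 4 ε)
  (a|d)a — 7 transitions (3 symbol, 4 ε)
  ((a|d)a)* — 11 transitions (3 symbol, 8 ε)
  b|d|c|a — 12 transitions (4 symbol, 8 ε)
  dc((a|d)a)*(b|d|c|a) — 25 transitions (9 symbol, 16 ε)

25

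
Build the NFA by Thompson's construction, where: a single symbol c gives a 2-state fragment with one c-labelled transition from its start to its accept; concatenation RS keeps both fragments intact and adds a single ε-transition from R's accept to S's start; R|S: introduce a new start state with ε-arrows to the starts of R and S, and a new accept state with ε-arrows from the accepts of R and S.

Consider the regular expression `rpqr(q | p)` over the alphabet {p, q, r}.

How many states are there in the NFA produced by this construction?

14

Building bottom-up:
Each of the 6 symbol leaves contributes a 2-state fragment.
  q | p = 6 states
  rpqr(q | p) = 14 states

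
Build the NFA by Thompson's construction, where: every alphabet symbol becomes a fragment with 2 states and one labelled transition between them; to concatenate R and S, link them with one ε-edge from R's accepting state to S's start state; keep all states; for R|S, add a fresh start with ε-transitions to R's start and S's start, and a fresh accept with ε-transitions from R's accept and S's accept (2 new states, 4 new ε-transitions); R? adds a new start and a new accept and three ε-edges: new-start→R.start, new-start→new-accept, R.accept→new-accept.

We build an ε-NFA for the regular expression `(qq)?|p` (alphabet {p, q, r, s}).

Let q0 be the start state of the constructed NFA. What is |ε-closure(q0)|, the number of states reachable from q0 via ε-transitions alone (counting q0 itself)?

6

Compute the ε-closure size of each fragment's start state recursively; a symbol fragment's start has no outgoing ε-edge, so its closure is just itself (size 1).
  qq : same as the first factor's closure: |closure| = 1
  (qq)? : new start has ε-edges to the inner start and to the new accept, so |closure| = 2 + 1 = 3
  (qq)?|p : new start ε-reaches every alternative's start; at least one alternative accepts ε, so the union's new accept is reached too: |closure| = 1 + 3 + 1 + 1 = 6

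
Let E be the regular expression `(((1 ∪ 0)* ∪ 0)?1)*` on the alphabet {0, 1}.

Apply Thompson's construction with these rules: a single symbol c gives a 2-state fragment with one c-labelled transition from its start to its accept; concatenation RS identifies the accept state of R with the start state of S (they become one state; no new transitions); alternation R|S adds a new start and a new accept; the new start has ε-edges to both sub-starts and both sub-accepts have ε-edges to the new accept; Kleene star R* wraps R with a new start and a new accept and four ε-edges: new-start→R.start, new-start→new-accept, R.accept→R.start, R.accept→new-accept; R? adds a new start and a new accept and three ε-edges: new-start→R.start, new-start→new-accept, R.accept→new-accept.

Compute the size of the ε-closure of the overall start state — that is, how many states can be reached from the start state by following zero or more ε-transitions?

Compute the ε-closure size of each fragment's start state recursively; a symbol fragment's start has no outgoing ε-edge, so its closure is just itself (size 1).
  1 ∪ 0 — C = 1 + 1 + 1 = 3 (the new accept is not ε-reachable since no branch accepts ε)
  (1 ∪ 0)* — C = 1 (new start) + 3 (body) + 1 (new accept) = 5
  (1 ∪ 0)* ∪ 0 — C = 1 (new start) + (5 + 1) + 1 (new accept, since some branch ε-reaches its own accept) = 8
  ((1 ∪ 0)* ∪ 0)? — new start has ε-edges to the inner start and to the new accept, so C = 2 + 8 = 10
  ((1 ∪ 0)* ∪ 0)?1 — the left operand accepts ε, so the closure extends into the next operand (the shared merged state is already counted); C = 10 + (1−1) = 10
  (((1 ∪ 0)* ∪ 0)?1)* — new start has ε-edges to the inner start and to the new accept, so C = 2 + 10 = 12

12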